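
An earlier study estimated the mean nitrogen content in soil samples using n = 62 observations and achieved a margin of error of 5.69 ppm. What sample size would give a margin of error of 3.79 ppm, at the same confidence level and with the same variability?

Margin of error scales as 1/√n, so n₂ = n₁·(E₁/E₂)².
n₂ = 62 × (5.69/3.79)² = 62 × 2.254 = 139.75
Round up: n₂ = 140.

140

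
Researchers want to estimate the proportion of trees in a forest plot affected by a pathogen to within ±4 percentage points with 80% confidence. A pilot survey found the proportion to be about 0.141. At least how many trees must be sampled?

n = 125

For a proportion with margin E = 0.04 at 80% confidence, z = 1.282.
n = p̂(1−p̂)(z/E)² = 0.141 × 0.859 × (1.282/0.04)² = 124.41
Round up: n = 125.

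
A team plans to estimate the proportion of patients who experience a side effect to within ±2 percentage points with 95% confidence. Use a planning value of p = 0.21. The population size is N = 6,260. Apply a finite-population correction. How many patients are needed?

n = 1271

For a proportion with margin E = 0.02 at 95% confidence, z = 1.960.
n = p̂(1−p̂)(z/E)² = 0.21 × 0.79 × (1.960/0.02)² = 1593.30 — call this n₀.
Finite-population correction with N = 6,260: n = n₀ / (1 + (n₀−1)/N) = 1593.30 / 1.254 = 1270.57
Round up: n = 1271.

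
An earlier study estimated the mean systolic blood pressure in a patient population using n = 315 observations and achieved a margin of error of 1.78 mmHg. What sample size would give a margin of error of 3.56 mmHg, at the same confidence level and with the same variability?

n = 79

Margin of error scales as 1/√n, so n₂ = n₁·(E₁/E₂)².
n₂ = 315 × (1.78/3.56)² = 315 × 0.25 = 78.75
Round up: n₂ = 79.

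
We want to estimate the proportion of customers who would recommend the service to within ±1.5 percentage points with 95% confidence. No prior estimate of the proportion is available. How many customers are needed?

4269

For a proportion with margin E = 0.015 at 95% confidence, z = 1.960.
With no prior estimate, use p = 0.5, which maximizes p(1−p) at 0.25.
n = 0.25 × (z/E)² = 0.25 × (1.960/0.015)² = 4268.44
Round up: n = 4269.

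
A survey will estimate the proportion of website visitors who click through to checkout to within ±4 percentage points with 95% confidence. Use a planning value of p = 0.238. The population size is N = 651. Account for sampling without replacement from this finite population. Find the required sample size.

For a proportion with margin E = 0.04 at 95% confidence, z = 1.960.
n = p̂(1−p̂)(z/E)² = 0.238 × 0.762 × (1.960/0.04)² = 435.44 — call this n₀.
Finite-population correction with N = 651: n = n₀ / (1 + (n₀−1)/N) = 435.44 / 1.667 = 261.21
Round up: n = 262.

262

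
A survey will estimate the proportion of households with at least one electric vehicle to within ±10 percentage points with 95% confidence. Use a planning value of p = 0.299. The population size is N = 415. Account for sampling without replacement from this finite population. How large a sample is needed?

68

For a proportion with margin E = 0.1 at 95% confidence, z = 1.960.
n = p̂(1−p̂)(z/E)² = 0.299 × 0.701 × (1.960/0.1)² = 80.52 — call this n₀.
Finite-population correction with N = 415: n = n₀ / (1 + (n₀−1)/N) = 80.52 / 1.192 = 67.55
Round up: n = 68.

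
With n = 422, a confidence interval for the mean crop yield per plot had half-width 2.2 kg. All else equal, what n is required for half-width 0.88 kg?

2638

Margin of error scales as 1/√n, so n₂ = n₁·(E₁/E₂)².
n₂ = 422 × (2.2/0.88)² = 422 × 6.25 = 2637.50
Round up: n₂ = 2638.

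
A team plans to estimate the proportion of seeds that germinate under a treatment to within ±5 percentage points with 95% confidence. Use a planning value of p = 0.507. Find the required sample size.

385

For a proportion with margin E = 0.05 at 95% confidence, z = 1.960.
n = p̂(1−p̂)(z/E)² = 0.507 × 0.493 × (1.960/0.05)² = 384.08
Round up: n = 385.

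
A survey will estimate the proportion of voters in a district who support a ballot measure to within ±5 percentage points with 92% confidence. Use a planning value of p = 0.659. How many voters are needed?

276

For a proportion with margin E = 0.05 at 92% confidence, z = 1.751.
n = p̂(1−p̂)(z/E)² = 0.659 × 0.341 × (1.751/0.05)² = 275.60
Round up: n = 276.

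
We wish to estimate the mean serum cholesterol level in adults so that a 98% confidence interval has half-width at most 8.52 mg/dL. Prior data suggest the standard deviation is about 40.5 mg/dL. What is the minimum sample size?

For a mean, the margin of error is E = z·σ/√n, so n = (zσ/E)².
At 98% confidence, z = 2.326.
n = (2.326 × 40.5 / 8.52)² = 122.25
Round up: n = 123.

123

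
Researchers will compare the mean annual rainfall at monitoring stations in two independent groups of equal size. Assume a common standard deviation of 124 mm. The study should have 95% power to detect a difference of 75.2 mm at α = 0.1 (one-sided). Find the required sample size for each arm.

For two equal groups, n per group = 2·((z_α + z_β)·σ/δ)².
z_α = 1.282; z_β = 1.645 (power 95%).
n = 2 × (2.927 × 124 / 75.2)² = 2 × 23.29 = 46.58
Round up: n = 47 per group.

47 per group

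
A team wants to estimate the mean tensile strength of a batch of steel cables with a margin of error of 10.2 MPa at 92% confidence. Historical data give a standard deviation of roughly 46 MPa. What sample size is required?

For a mean, the margin of error is E = z·σ/√n, so n = (zσ/E)².
At 92% confidence, z = 1.751.
n = (1.751 × 46 / 10.2)² = 62.36
Round up: n = 63.

n = 63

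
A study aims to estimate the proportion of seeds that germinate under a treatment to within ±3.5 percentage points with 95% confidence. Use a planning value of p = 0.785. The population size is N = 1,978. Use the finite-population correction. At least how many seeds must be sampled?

For a proportion with margin E = 0.035 at 95% confidence, z = 1.960.
n = p̂(1−p̂)(z/E)² = 0.785 × 0.215 × (1.960/0.035)² = 529.28 — call this n₀.
Finite-population correction with N = 1,978: n = n₀ / (1 + (n₀−1)/N) = 529.28 / 1.267 = 417.74
Round up: n = 418.

418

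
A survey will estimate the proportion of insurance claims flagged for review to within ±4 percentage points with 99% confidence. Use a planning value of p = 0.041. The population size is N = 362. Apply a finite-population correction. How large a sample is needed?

n = 113

For a proportion with margin E = 0.04 at 99% confidence, z = 2.576.
n = p̂(1−p̂)(z/E)² = 0.041 × 0.959 × (2.576/0.04)² = 163.07 — call this n₀.
Finite-population correction with N = 362: n = n₀ / (1 + (n₀−1)/N) = 163.07 / 1.448 = 112.62
Round up: n = 113.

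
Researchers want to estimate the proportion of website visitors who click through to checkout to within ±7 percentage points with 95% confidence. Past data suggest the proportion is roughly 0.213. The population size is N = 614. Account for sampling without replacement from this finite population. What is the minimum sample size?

For a proportion with margin E = 0.07 at 95% confidence, z = 1.960.
n = p̂(1−p̂)(z/E)² = 0.213 × 0.787 × (1.960/0.07)² = 131.42 — call this n₀.
Finite-population correction with N = 614: n = n₀ / (1 + (n₀−1)/N) = 131.42 / 1.212 = 108.43
Round up: n = 109.

109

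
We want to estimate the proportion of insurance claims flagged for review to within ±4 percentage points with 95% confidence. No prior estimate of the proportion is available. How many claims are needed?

601

For a proportion with margin E = 0.04 at 95% confidence, z = 1.960.
With no prior estimate, use p = 0.5, which maximizes p(1−p) at 0.25.
n = 0.25 × (z/E)² = 0.25 × (1.960/0.04)² = 600.25
Round up: n = 601.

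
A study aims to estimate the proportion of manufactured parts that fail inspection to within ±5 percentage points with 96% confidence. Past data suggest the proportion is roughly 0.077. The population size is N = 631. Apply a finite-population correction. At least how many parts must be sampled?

For a proportion with margin E = 0.05 at 96% confidence, z = 2.054.
n = p̂(1−p̂)(z/E)² = 0.077 × 0.923 × (2.054/0.05)² = 119.94 — call this n₀.
Finite-population correction with N = 631: n = n₀ / (1 + (n₀−1)/N) = 119.94 / 1.188 = 100.96
Round up: n = 101.

101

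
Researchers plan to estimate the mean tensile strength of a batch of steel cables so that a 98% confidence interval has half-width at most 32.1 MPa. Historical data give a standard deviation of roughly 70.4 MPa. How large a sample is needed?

For a mean, the margin of error is E = z·σ/√n, so n = (zσ/E)².
At 98% confidence, z = 2.326.
n = (2.326 × 70.4 / 32.1)² = 26.02
Round up: n = 27.

27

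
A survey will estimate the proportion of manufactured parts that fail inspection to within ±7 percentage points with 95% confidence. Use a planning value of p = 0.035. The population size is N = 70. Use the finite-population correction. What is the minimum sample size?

20

For a proportion with margin E = 0.07 at 95% confidence, z = 1.960.
n = p̂(1−p̂)(z/E)² = 0.035 × 0.965 × (1.960/0.07)² = 26.48 — call this n₀.
Finite-population correction with N = 70: n = n₀ / (1 + (n₀−1)/N) = 26.48 / 1.364 = 19.41
Round up: n = 20.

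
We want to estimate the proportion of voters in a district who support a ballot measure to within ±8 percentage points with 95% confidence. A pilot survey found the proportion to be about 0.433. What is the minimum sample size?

148

For a proportion with margin E = 0.08 at 95% confidence, z = 1.960.
n = p̂(1−p̂)(z/E)² = 0.433 × 0.567 × (1.960/0.08)² = 147.37
Round up: n = 148.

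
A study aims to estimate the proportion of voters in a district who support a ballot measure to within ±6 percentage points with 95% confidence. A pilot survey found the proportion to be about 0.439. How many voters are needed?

For a proportion with margin E = 0.06 at 95% confidence, z = 1.960.
n = p̂(1−p̂)(z/E)² = 0.439 × 0.561 × (1.960/0.06)² = 262.81
Round up: n = 263.

263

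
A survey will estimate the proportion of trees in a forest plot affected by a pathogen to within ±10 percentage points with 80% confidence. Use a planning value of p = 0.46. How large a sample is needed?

For a proportion with margin E = 0.1 at 80% confidence, z = 1.282.
n = p̂(1−p̂)(z/E)² = 0.46 × 0.54 × (1.282/0.1)² = 40.83
Round up: n = 41.

41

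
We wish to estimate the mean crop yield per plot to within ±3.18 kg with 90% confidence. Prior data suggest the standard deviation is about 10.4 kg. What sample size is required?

For a mean, the margin of error is E = z·σ/√n, so n = (zσ/E)².
At 90% confidence, z = 1.645.
n = (1.645 × 10.4 / 3.18)² = 28.94
Round up: n = 29.

29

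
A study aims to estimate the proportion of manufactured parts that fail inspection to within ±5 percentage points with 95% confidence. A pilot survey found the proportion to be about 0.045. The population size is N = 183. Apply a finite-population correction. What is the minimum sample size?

49

For a proportion with margin E = 0.05 at 95% confidence, z = 1.960.
n = p̂(1−p̂)(z/E)² = 0.045 × 0.955 × (1.960/0.05)² = 66.04 — call this n₀.
Finite-population correction with N = 183: n = n₀ / (1 + (n₀−1)/N) = 66.04 / 1.355 = 48.74
Round up: n = 49.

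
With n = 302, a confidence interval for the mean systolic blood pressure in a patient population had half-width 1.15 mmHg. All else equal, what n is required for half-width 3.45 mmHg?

n = 34

Margin of error scales as 1/√n, so n₂ = n₁·(E₁/E₂)².
n₂ = 302 × (1.15/3.45)² = 302 × 0.1111 = 33.55
Round up: n₂ = 34.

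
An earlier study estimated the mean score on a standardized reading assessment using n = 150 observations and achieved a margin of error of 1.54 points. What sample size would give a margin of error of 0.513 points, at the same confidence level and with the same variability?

1352

Margin of error scales as 1/√n, so n₂ = n₁·(E₁/E₂)².
n₂ = 150 × (1.54/0.513)² = 150 × 9.012 = 1351.80
Round up: n₂ = 1352.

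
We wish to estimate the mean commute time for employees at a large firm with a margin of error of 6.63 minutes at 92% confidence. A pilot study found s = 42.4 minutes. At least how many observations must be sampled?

126

For a mean, the margin of error is E = z·σ/√n, so n = (zσ/E)².
At 92% confidence, z = 1.751.
n = (1.751 × 42.4 / 6.63)² = 125.39
Round up: n = 126.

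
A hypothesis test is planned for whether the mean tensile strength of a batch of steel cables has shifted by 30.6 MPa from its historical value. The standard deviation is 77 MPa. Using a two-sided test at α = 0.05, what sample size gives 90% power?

67

For a one-sample z-test, n = ((z_{α/2} + z_β)·σ/δ)².
z_{α/2} = 1.960 (two-sided α = 0.05); z_β = 1.282 (power 90% → β = 0.1).
n = (3.242 × 77 / 30.6)² = 66.55
Round up: n = 67.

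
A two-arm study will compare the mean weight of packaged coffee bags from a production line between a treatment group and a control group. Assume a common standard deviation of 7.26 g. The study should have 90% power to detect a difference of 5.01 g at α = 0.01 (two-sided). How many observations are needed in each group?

For two equal groups, n per group = 2·((z_{α/2} + z_β)·σ/δ)².
z_{α/2} = 2.576; z_β = 1.282 (power 90%).
n = 2 × (3.858 × 7.26 / 5.01)² = 2 × 31.26 = 62.52
Round up: n = 63 per group.

63 per group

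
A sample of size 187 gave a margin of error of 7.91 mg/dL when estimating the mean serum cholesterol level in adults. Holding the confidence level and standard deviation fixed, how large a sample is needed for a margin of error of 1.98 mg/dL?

Margin of error scales as 1/√n, so n₂ = n₁·(E₁/E₂)².
n₂ = 187 × (7.91/1.98)² = 187 × 15.96 = 2984.52
Round up: n₂ = 2985.

n = 2985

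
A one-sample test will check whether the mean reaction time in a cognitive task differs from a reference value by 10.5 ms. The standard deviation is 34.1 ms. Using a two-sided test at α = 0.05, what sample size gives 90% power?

For a one-sample z-test, n = ((z_{α/2} + z_β)·σ/δ)².
z_{α/2} = 1.960 (two-sided α = 0.05); z_β = 1.282 (power 90% → β = 0.1).
n = (3.242 × 34.1 / 10.5)² = 110.86
Round up: n = 111.

n = 111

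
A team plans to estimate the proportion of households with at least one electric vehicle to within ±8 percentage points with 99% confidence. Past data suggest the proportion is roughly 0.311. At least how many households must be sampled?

For a proportion with margin E = 0.08 at 99% confidence, z = 2.576.
n = p̂(1−p̂)(z/E)² = 0.311 × 0.689 × (2.576/0.08)² = 222.17
Round up: n = 223.

n = 223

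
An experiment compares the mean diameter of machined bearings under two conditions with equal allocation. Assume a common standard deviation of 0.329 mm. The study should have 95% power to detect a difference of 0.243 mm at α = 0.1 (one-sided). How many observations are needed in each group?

For two equal groups, n per group = 2·((z_α + z_β)·σ/δ)².
z_α = 1.282; z_β = 1.645 (power 95%).
n = 2 × (2.927 × 0.329 / 0.243)² = 2 × 15.70 = 31.40
Round up: n = 32 per group.

32 per group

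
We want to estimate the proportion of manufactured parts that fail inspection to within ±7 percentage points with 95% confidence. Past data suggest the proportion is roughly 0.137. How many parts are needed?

93

For a proportion with margin E = 0.07 at 95% confidence, z = 1.960.
n = p̂(1−p̂)(z/E)² = 0.137 × 0.863 × (1.960/0.07)² = 92.69
Round up: n = 93.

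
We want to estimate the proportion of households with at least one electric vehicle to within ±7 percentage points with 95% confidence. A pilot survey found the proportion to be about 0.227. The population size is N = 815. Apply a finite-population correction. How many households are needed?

For a proportion with margin E = 0.07 at 95% confidence, z = 1.960.
n = p̂(1−p̂)(z/E)² = 0.227 × 0.773 × (1.960/0.07)² = 137.57 — call this n₀.
Finite-population correction with N = 815: n = n₀ / (1 + (n₀−1)/N) = 137.57 / 1.168 = 117.78
Round up: n = 118.

n = 118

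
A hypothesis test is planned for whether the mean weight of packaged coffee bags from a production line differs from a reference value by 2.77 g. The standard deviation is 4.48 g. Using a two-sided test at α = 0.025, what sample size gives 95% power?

40

For a one-sample z-test, n = ((z_{α/2} + z_β)·σ/δ)².
z_{α/2} = 2.241 (two-sided α = 0.025); z_β = 1.645 (power 95% → β = 0.05).
n = (3.886 × 4.48 / 2.77)² = 39.50
Round up: n = 40.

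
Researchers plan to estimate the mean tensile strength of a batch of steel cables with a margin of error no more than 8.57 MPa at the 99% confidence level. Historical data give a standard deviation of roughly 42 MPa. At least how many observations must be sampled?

160

For a mean, the margin of error is E = z·σ/√n, so n = (zσ/E)².
At 99% confidence, z = 2.576.
n = (2.576 × 42 / 8.57)² = 159.38
Round up: n = 160.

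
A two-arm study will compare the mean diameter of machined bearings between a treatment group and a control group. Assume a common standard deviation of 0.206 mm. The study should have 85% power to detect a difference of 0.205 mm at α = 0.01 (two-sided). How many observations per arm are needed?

For two equal groups, n per group = 2·((z_{α/2} + z_β)·σ/δ)².
z_{α/2} = 2.576; z_β = 1.036 (power 85%).
n = 2 × (3.612 × 0.206 / 0.205)² = 2 × 13.17 = 26.34
Round up: n = 27 per group.

27 per group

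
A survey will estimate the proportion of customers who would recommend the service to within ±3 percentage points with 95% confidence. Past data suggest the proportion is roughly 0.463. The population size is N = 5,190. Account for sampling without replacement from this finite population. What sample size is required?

882

For a proportion with margin E = 0.03 at 95% confidence, z = 1.960.
n = p̂(1−p̂)(z/E)² = 0.463 × 0.537 × (1.960/0.03)² = 1061.27 — call this n₀.
Finite-population correction with N = 5,190: n = n₀ / (1 + (n₀−1)/N) = 1061.27 / 1.204 = 881.45
Round up: n = 882.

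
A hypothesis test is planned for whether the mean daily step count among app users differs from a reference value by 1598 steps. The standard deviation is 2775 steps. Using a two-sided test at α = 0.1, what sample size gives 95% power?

33

For a one-sample z-test, n = ((z_{α/2} + z_β)·σ/δ)².
z_{α/2} = 1.645 (two-sided α = 0.1); z_β = 1.645 (power 95% → β = 0.05).
n = (3.290 × 2775 / 1598)² = 32.64
Round up: n = 33.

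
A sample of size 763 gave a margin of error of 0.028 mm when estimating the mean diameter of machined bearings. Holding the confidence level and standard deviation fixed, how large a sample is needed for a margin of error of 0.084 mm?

Margin of error scales as 1/√n, so n₂ = n₁·(E₁/E₂)².
n₂ = 763 × (0.028/0.084)² = 763 × 0.1111 = 84.77
Round up: n₂ = 85.

n = 85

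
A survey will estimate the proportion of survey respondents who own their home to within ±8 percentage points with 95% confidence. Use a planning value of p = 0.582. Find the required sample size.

147

For a proportion with margin E = 0.08 at 95% confidence, z = 1.960.
n = p̂(1−p̂)(z/E)² = 0.582 × 0.418 × (1.960/0.08)² = 146.03
Round up: n = 147.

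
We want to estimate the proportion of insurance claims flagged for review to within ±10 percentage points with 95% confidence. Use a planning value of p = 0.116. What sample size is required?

n = 40

For a proportion with margin E = 0.1 at 95% confidence, z = 1.960.
n = p̂(1−p̂)(z/E)² = 0.116 × 0.884 × (1.960/0.1)² = 39.39
Round up: n = 40.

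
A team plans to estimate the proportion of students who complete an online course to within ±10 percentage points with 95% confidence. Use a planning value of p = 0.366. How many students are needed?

90

For a proportion with margin E = 0.1 at 95% confidence, z = 1.960.
n = p̂(1−p̂)(z/E)² = 0.366 × 0.634 × (1.960/0.1)² = 89.14
Round up: n = 90.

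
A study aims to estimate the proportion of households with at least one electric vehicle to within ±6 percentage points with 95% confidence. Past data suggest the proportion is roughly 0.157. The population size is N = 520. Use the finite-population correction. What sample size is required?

112

For a proportion with margin E = 0.06 at 95% confidence, z = 1.960.
n = p̂(1−p̂)(z/E)² = 0.157 × 0.843 × (1.960/0.06)² = 141.23 — call this n₀.
Finite-population correction with N = 520: n = n₀ / (1 + (n₀−1)/N) = 141.23 / 1.27 = 111.20
Round up: n = 112.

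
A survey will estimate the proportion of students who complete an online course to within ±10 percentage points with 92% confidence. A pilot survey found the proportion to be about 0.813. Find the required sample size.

47

For a proportion with margin E = 0.1 at 92% confidence, z = 1.751.
n = p̂(1−p̂)(z/E)² = 0.813 × 0.187 × (1.751/0.1)² = 46.61
Round up: n = 47.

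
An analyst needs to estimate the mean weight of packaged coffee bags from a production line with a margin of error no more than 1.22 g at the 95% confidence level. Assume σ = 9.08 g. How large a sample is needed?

213

For a mean, the margin of error is E = z·σ/√n, so n = (zσ/E)².
At 95% confidence, z = 1.960.
n = (1.960 × 9.08 / 1.22)² = 212.80
Round up: n = 213.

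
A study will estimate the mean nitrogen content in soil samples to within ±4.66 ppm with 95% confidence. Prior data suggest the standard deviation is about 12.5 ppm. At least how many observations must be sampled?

For a mean, the margin of error is E = z·σ/√n, so n = (zσ/E)².
At 95% confidence, z = 1.960.
n = (1.960 × 12.5 / 4.66)² = 27.64
Round up: n = 28.

28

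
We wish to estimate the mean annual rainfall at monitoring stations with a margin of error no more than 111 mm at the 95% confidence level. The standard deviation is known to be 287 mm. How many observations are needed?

For a mean, the margin of error is E = z·σ/√n, so n = (zσ/E)².
At 95% confidence, z = 1.960.
n = (1.960 × 287 / 111)² = 25.68
Round up: n = 26.

n = 26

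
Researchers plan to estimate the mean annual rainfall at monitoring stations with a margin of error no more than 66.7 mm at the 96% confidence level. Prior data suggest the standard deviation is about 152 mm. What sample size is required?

For a mean, the margin of error is E = z·σ/√n, so n = (zσ/E)².
At 96% confidence, z = 2.054.
n = (2.054 × 152 / 66.7)² = 21.91
Round up: n = 22.

n = 22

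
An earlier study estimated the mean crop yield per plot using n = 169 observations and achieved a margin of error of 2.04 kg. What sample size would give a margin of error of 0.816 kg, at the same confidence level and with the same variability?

Margin of error scales as 1/√n, so n₂ = n₁·(E₁/E₂)².
n₂ = 169 × (2.04/0.816)² = 169 × 6.25 = 1056.25
Round up: n₂ = 1057.

n = 1057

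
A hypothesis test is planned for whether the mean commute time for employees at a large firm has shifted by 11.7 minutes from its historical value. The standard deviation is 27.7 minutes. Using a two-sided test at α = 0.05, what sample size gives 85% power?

For a one-sample z-test, n = ((z_{α/2} + z_β)·σ/δ)².
z_{α/2} = 1.960 (two-sided α = 0.05); z_β = 1.036 (power 85% → β = 0.15).
n = (2.996 × 27.7 / 11.7)² = 50.31
Round up: n = 51.

51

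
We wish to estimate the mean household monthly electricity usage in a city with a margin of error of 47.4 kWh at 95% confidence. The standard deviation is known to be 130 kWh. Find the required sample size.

For a mean, the margin of error is E = z·σ/√n, so n = (zσ/E)².
At 95% confidence, z = 1.960.
n = (1.960 × 130 / 47.4)² = 28.90
Round up: n = 29.

n = 29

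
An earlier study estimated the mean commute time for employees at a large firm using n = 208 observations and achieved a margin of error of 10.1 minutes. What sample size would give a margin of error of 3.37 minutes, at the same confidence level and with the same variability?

Margin of error scales as 1/√n, so n₂ = n₁·(E₁/E₂)².
n₂ = 208 × (10.1/3.37)² = 208 × 8.982 = 1868.26
Round up: n₂ = 1869.

n = 1869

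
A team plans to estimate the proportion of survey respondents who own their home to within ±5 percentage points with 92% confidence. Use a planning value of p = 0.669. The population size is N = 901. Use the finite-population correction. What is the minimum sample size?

For a proportion with margin E = 0.05 at 92% confidence, z = 1.751.
n = p̂(1−p̂)(z/E)² = 0.669 × 0.331 × (1.751/0.05)² = 271.57 — call this n₀.
Finite-population correction with N = 901: n = n₀ / (1 + (n₀−1)/N) = 271.57 / 1.3 = 208.90
Round up: n = 209.

n = 209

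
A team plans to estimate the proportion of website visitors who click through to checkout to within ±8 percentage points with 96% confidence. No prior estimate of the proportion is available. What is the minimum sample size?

165

For a proportion with margin E = 0.08 at 96% confidence, z = 2.054.
With no prior estimate, use p = 0.5, which maximizes p(1−p) at 0.25.
n = 0.25 × (z/E)² = 0.25 × (2.054/0.08)² = 164.80
Round up: n = 165.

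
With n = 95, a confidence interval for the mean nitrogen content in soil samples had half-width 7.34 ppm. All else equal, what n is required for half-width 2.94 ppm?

Margin of error scales as 1/√n, so n₂ = n₁·(E₁/E₂)².
n₂ = 95 × (7.34/2.94)² = 95 × 6.233 = 592.13
Round up: n₂ = 593.

593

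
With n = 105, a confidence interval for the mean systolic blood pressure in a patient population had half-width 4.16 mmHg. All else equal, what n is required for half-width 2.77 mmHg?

n = 237

Margin of error scales as 1/√n, so n₂ = n₁·(E₁/E₂)².
n₂ = 105 × (4.16/2.77)² = 105 × 2.255 = 236.77
Round up: n₂ = 237.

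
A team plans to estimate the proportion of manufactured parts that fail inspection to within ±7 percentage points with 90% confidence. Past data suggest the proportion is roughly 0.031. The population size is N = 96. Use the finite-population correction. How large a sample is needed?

n = 15

For a proportion with margin E = 0.07 at 90% confidence, z = 1.645.
n = p̂(1−p̂)(z/E)² = 0.031 × 0.969 × (1.645/0.07)² = 16.59 — call this n₀.
Finite-population correction with N = 96: n = n₀ / (1 + (n₀−1)/N) = 16.59 / 1.162 = 14.28
Round up: n = 15.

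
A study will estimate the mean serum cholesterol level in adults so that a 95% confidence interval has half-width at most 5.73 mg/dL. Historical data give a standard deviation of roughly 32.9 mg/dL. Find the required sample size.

For a mean, the margin of error is E = z·σ/√n, so n = (zσ/E)².
At 95% confidence, z = 1.960.
n = (1.960 × 32.9 / 5.73)² = 126.65
Round up: n = 127.

127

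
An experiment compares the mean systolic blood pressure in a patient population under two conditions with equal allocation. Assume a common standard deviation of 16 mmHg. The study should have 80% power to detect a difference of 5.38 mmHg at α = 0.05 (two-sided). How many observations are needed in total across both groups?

278 total

For two equal groups, n per group = 2·((z_{α/2} + z_β)·σ/δ)².
z_{α/2} = 1.960; z_β = 0.842 (power 80%).
n = 2 × (2.802 × 16 / 5.38)² = 2 × 69.44 = 138.88
Round up: n = 139 per group.
Total across both groups: 2 × 139 = 278.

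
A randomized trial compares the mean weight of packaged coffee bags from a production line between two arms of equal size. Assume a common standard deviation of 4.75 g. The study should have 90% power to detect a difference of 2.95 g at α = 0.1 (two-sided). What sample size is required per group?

45 per group

For two equal groups, n per group = 2·((z_{α/2} + z_β)·σ/δ)².
z_{α/2} = 1.645; z_β = 1.282 (power 90%).
n = 2 × (2.927 × 4.75 / 2.95)² = 2 × 22.21 = 44.42
Round up: n = 45 per group.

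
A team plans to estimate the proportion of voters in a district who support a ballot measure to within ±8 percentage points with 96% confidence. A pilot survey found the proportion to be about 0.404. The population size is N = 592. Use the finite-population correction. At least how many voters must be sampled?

126

For a proportion with margin E = 0.08 at 96% confidence, z = 2.054.
n = p̂(1−p̂)(z/E)² = 0.404 × 0.596 × (2.054/0.08)² = 158.73 — call this n₀.
Finite-population correction with N = 592: n = n₀ / (1 + (n₀−1)/N) = 158.73 / 1.266 = 125.38
Round up: n = 126.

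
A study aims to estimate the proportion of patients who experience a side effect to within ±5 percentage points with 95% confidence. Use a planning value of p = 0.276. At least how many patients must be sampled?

308

For a proportion with margin E = 0.05 at 95% confidence, z = 1.960.
n = p̂(1−p̂)(z/E)² = 0.276 × 0.724 × (1.960/0.05)² = 307.06
Round up: n = 308.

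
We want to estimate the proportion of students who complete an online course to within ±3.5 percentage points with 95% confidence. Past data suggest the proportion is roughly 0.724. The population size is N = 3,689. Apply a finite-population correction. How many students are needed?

For a proportion with margin E = 0.035 at 95% confidence, z = 1.960.
n = p̂(1−p̂)(z/E)² = 0.724 × 0.276 × (1.960/0.035)² = 626.65 — call this n₀.
Finite-population correction with N = 3,689: n = n₀ / (1 + (n₀−1)/N) = 626.65 / 1.17 = 535.60
Round up: n = 536.

536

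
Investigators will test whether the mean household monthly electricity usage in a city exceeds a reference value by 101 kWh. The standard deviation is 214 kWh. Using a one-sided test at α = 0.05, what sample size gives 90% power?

For a one-sample z-test, n = ((z_α + z_β)·σ/δ)².
z_α = 1.645 (one-sided α = 0.05); z_β = 1.282 (power 90% → β = 0.1).
n = (2.927 × 214 / 101)² = 38.46
Round up: n = 39.

39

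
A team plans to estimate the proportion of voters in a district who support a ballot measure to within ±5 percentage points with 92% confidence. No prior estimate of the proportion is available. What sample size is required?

For a proportion with margin E = 0.05 at 92% confidence, z = 1.751.
With no prior estimate, use p = 0.5, which maximizes p(1−p) at 0.25.
n = 0.25 × (z/E)² = 0.25 × (1.751/0.05)² = 306.60
Round up: n = 307.

307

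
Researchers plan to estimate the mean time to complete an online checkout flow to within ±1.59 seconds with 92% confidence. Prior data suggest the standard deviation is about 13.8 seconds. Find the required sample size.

231

For a mean, the margin of error is E = z·σ/√n, so n = (zσ/E)².
At 92% confidence, z = 1.751.
n = (1.751 × 13.8 / 1.59)² = 230.96
Round up: n = 231.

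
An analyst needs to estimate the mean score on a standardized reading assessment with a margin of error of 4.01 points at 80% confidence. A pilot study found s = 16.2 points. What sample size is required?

For a mean, the margin of error is E = z·σ/√n, so n = (zσ/E)².
At 80% confidence, z = 1.282.
n = (1.282 × 16.2 / 4.01)² = 26.82
Round up: n = 27.

27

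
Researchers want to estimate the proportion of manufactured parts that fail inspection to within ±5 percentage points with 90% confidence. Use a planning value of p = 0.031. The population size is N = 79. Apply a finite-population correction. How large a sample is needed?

24

For a proportion with margin E = 0.05 at 90% confidence, z = 1.645.
n = p̂(1−p̂)(z/E)² = 0.031 × 0.969 × (1.645/0.05)² = 32.51 — call this n₀.
Finite-population correction with N = 79: n = n₀ / (1 + (n₀−1)/N) = 32.51 / 1.399 = 23.24
Round up: n = 24.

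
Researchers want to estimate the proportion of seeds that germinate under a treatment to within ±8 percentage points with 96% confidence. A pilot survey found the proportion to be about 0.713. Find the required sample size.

For a proportion with margin E = 0.08 at 96% confidence, z = 2.054.
n = p̂(1−p̂)(z/E)² = 0.713 × 0.287 × (2.054/0.08)² = 134.89
Round up: n = 135.

135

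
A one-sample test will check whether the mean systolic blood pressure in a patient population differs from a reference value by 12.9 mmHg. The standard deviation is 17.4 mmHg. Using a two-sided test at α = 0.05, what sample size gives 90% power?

20

For a one-sample z-test, n = ((z_{α/2} + z_β)·σ/δ)².
z_{α/2} = 1.960 (two-sided α = 0.05); z_β = 1.282 (power 90% → β = 0.1).
n = (3.242 × 17.4 / 12.9)² = 19.12
Round up: n = 20.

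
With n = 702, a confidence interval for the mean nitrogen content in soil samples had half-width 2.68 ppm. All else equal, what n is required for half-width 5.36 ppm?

Margin of error scales as 1/√n, so n₂ = n₁·(E₁/E₂)².
n₂ = 702 × (2.68/5.36)² = 702 × 0.25 = 175.50
Round up: n₂ = 176.

176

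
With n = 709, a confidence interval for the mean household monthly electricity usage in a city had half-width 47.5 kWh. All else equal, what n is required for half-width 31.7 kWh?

n = 1592

Margin of error scales as 1/√n, so n₂ = n₁·(E₁/E₂)².
n₂ = 709 × (47.5/31.7)² = 709 × 2.245 = 1591.71
Round up: n₂ = 1592.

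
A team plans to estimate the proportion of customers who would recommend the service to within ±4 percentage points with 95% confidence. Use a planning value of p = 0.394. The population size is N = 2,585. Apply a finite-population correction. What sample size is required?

For a proportion with margin E = 0.04 at 95% confidence, z = 1.960.
n = p̂(1−p̂)(z/E)² = 0.394 × 0.606 × (1.960/0.04)² = 573.27 — call this n₀.
Finite-population correction with N = 2,585: n = n₀ / (1 + (n₀−1)/N) = 573.27 / 1.221 = 469.51
Round up: n = 470.

470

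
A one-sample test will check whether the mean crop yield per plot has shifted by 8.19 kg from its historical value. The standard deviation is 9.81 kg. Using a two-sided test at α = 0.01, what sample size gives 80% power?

17

For a one-sample z-test, n = ((z_{α/2} + z_β)·σ/δ)².
z_{α/2} = 2.576 (two-sided α = 0.01); z_β = 0.842 (power 80% → β = 0.2).
n = (3.418 × 9.81 / 8.19)² = 16.76
Round up: n = 17.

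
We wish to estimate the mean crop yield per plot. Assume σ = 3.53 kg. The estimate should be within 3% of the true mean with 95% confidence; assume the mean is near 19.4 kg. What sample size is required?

For a mean, the margin of error is E = z·σ/√n, so n = (zσ/E)².
At 95% confidence, z = 1.960.
E = 3% of 19.4 = 0.582 kg.
n = (1.960 × 3.53 / 0.582)² = 141.32
Round up: n = 142.

142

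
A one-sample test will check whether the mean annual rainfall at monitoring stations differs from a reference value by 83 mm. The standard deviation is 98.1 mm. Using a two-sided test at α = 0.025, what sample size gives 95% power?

For a one-sample z-test, n = ((z_{α/2} + z_β)·σ/δ)².
z_{α/2} = 2.241 (two-sided α = 0.025); z_β = 1.645 (power 95% → β = 0.05).
n = (3.886 × 98.1 / 83)² = 21.10
Round up: n = 22.

n = 22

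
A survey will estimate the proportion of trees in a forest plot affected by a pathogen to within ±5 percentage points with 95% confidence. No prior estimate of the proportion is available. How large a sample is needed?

For a proportion with margin E = 0.05 at 95% confidence, z = 1.960.
With no prior estimate, use p = 0.5, which maximizes p(1−p) at 0.25.
n = 0.25 × (z/E)² = 0.25 × (1.960/0.05)² = 384.16
Round up: n = 385.

n = 385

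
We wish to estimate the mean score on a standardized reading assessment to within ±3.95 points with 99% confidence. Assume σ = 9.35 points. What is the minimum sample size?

n = 38

For a mean, the margin of error is E = z·σ/√n, so n = (zσ/E)².
At 99% confidence, z = 2.576.
n = (2.576 × 9.35 / 3.95)² = 37.18
Round up: n = 38.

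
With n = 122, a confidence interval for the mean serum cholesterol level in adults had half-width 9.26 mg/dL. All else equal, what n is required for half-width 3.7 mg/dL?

n = 765

Margin of error scales as 1/√n, so n₂ = n₁·(E₁/E₂)².
n₂ = 122 × (9.26/3.7)² = 122 × 6.264 = 764.21
Round up: n₂ = 765.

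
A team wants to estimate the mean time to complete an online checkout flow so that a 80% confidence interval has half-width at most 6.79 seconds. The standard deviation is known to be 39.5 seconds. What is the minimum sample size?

56

For a mean, the margin of error is E = z·σ/√n, so n = (zσ/E)².
At 80% confidence, z = 1.282.
n = (1.282 × 39.5 / 6.79)² = 55.62
Round up: n = 56.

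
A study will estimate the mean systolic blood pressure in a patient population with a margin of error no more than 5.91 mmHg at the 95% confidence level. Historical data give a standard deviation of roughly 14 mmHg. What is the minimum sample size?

For a mean, the margin of error is E = z·σ/√n, so n = (zσ/E)².
At 95% confidence, z = 1.960.
n = (1.960 × 14 / 5.91)² = 21.56
Round up: n = 22.

22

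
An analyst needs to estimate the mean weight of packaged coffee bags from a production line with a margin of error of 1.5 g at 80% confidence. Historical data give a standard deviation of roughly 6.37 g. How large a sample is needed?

30

For a mean, the margin of error is E = z·σ/√n, so n = (zσ/E)².
At 80% confidence, z = 1.282.
n = (1.282 × 6.37 / 1.5)² = 29.64
Round up: n = 30.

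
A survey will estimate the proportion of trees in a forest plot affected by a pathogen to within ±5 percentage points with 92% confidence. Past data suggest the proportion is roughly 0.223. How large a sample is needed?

213

For a proportion with margin E = 0.05 at 92% confidence, z = 1.751.
n = p̂(1−p̂)(z/E)² = 0.223 × 0.777 × (1.751/0.05)² = 212.50
Round up: n = 213.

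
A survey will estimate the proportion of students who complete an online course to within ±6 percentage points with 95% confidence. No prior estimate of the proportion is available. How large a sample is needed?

267

For a proportion with margin E = 0.06 at 95% confidence, z = 1.960.
With no prior estimate, use p = 0.5, which maximizes p(1−p) at 0.25.
n = 0.25 × (z/E)² = 0.25 × (1.960/0.06)² = 266.78
Round up: n = 267.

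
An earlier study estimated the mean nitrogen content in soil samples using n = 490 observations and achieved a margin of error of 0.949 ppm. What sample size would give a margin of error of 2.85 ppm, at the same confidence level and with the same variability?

55

Margin of error scales as 1/√n, so n₂ = n₁·(E₁/E₂)².
n₂ = 490 × (0.949/2.85)² = 490 × 0.1109 = 54.34
Round up: n₂ = 55.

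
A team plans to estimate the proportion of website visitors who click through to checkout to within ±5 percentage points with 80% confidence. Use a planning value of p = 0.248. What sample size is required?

For a proportion with margin E = 0.05 at 80% confidence, z = 1.282.
n = p̂(1−p̂)(z/E)² = 0.248 × 0.752 × (1.282/0.05)² = 122.60
Round up: n = 123.

n = 123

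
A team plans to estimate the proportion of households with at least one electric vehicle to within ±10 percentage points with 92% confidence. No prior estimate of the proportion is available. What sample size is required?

77

For a proportion with margin E = 0.1 at 92% confidence, z = 1.751.
With no prior estimate, use p = 0.5, which maximizes p(1−p) at 0.25.
n = 0.25 × (z/E)² = 0.25 × (1.751/0.1)² = 76.65
Round up: n = 77.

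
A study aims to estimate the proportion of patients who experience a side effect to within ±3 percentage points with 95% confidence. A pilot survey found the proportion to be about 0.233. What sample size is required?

For a proportion with margin E = 0.03 at 95% confidence, z = 1.960.
n = p̂(1−p̂)(z/E)² = 0.233 × 0.767 × (1.960/0.03)² = 762.82
Round up: n = 763.

763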